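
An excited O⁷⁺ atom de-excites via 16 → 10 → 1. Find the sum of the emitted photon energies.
867.363375 eV

The energy levels of O⁷⁺ are E_n = -13.6057 × 8² / n² eV.

First transition (16 → 10):
ΔE₁ = |E_10 - E_16|
ΔE₁ = |-8.707648000000 - (-3.401425000000)| = 5.306223000 eV

Second transition (10 → 1):
ΔE₂ = |E_1 - E_10|
ΔE₂ = |-870.764800000000 - (-8.707648000000)| = 862.057152000 eV

Total energy released:
E_total = ΔE₁ + ΔE₂ = 5.306223000 + 862.057152000 = 867.363375 eV

Note: This equals the direct transition 16 → 1: 867.363375 eV ✓
Energy is conserved regardless of the path taken.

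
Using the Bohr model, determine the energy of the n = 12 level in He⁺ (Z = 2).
-0.38 eV

For hydrogen-like ions, the energy levels scale with Z²:
E_n = -13.6057 Z² / n² eV

For He⁺ (Z = 2) at n = 12:
E_12 = -13.6057 × 2² / 12²
E_12 = -13.6057 × 4 / 144
E_12 = -54.4228 / 144
E_12 = -0.38 eV

The energy is 4 times more negative than hydrogen at the same n due to the stronger nuclear charge.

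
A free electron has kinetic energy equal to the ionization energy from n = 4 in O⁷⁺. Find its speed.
4.375e+06 m/s (or 1.459% of c)

The binding energy at n = 4 for O⁷⁺ is:
E_4 = -13.6057 × 8²/4² = -54.42280 eV
|E_4| = 54.42280 eV

Convert to Joules:
KE = 54.42280 eV × (1.602177 × 10⁻¹⁹ J/eV) = 8.71950e-18 J

Using KE = ½mv²:
v = √(2·KE/m_e)
v = √(2 × 8.71950e-18 J / 9.10938 × 10⁻³¹ kg)
v = 4.375e+06 m/s

This is approximately 1.459% the speed of light.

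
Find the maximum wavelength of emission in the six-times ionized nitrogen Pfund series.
152.159 nm

The longest wavelength corresponds to the smallest energy transition in the series.
The Pfund series has all transitions ending at n_f = 5.

For N⁶⁺ (Z = 7), the first line (α-line) is the jump from n = 6 to n = 5:
E_6 = -13.6057 × 7² / 6² = -18.5188694 eV
E_5 = -13.6057 × 7² / 5² = -26.6671720 eV
ΔE = E_6 - E_5 = 8.1483026 eV

λ = hc/E = 1239.84 eV·nm / 8.1483026 eV
λ = 152.159 nm

This is the α-line of the Pfund series in N⁶⁺.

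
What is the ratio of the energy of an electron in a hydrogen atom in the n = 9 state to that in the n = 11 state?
1.4938

Using E_n = -13.6057 Z² / n² eV with Z = 1:

E_9 = -13.6057 / 9² = -13.6057 / 81 = -0.1679716049 eV
E_11 = -13.6057 / 11² = -13.6057 / 121 = -0.1124438017 eV

The ratio is:
E_9/E_11 = (-0.1679716049) / (-0.1124438017)
E_9/E_11 = (-13.6057/81) / (-13.6057/121)
E_9/E_11 = 121/81
E_9/E_11 = 1.4938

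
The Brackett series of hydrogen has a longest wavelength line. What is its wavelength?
4050.067 nm

The longest wavelength corresponds to the smallest energy transition in the series.
The Brackett series has all transitions ending at n_f = 4.

For H, the first line (α-line) is the jump from n = 5 to n = 4:
E_5 = -13.6057 / 5² = -0.544228000 eV
E_4 = -13.6057 / 4² = -0.850356250 eV
ΔE = E_5 - E_4 = 0.306128250 eV

λ = hc/E = 1239.84 eV·nm / 0.306128250 eV
λ = 4050.067 nm

This is the α-line of the Brackett series in H.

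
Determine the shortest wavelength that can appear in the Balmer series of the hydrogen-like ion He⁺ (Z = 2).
91.13 nm

The series limit corresponds to the transition from n = ∞ to n = 2.
This is the highest energy (shortest wavelength) transition in the Balmer series.

E_∞ = 0 eV
E_2 = -13.6057 × 2² / 2² = -13.6057 eV

Energy at series limit:
ΔE = E_∞ - E_2 = 0 - (-13.6057) = 13.6057 eV
λ = hc/E = 1239.84 eV·nm / 13.6057 eV = 91.13 nm

This energy equals the ionization energy from the n = 2 state of He⁺.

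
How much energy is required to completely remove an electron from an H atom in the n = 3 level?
1.51 eV

The ionization energy is the energy needed to remove the electron completely (n → ∞).

For hydrogen, E_n = -13.6057 eV / n².

At n = 3: E_3 = -13.6057 / 3² = -1.51174 eV
At n = ∞: E_∞ = 0 eV

Ionization energy = E_∞ - E_3 = 0 - (-1.51174) = 1.51174 eV
Ionization energy ≈ 1.51 eV

This is also called the binding energy of the electron in state n = 3.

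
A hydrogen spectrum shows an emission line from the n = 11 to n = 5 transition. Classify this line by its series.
Pfund series

The spectral series in hydrogen are named based on the final (lower) energy level:
- Lyman series: n_final = 1 (ultraviolet)
- Balmer series: n_final = 2 (visible/near-UV)
- Paschen series: n_final = 3 (infrared)
- Brackett series: n_final = 4 (infrared)
- Pfund series: n_final = 5 (far infrared)

Since this transition ends at n = 5, it belongs to the Pfund series.

For reference, this 11 → 5 line has photon energy
ΔE = 13.6057 eV × (1/5² - 1/11²) = 0.431784198 eV,
corresponding to wavelength λ = hc/ΔE = 1239.84 eV·nm / 0.431784198 eV = 2871.434 nm in the far infrared region.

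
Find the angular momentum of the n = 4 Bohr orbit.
4.2183e-34 J·s (or 4ℏ)

In the Bohr model, angular momentum is quantized:
L = nℏ

where ℏ = h/(2π) = 1.054572e-34 J·s

For n = 4:
L = 4 × 1.054572e-34 J·s
L = 4.2183e-34 J·s

This can also be written as L = 4ℏ.
The angular momentum is an integer multiple of the reduced Planck constant.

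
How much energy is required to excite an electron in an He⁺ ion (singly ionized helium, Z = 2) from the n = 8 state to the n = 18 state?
0.682385 eV

The energy levels of a hydrogen-like atom are E_n = -13.6057 Z² eV / n².

Energy at n = 8: E_8 = -13.6057 × 2² / 8² = -0.850356250 eV
Energy at n = 18: E_18 = -13.6057 × 2² / 18² = -0.167971605 eV

The excitation energy is the difference:
ΔE = E_18 - E_8
ΔE = -0.167971605 - (-0.850356250)
ΔE = 0.682385 eV

Since this is positive, energy must be absorbed (photon absorption).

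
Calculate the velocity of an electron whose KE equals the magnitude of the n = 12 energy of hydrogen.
1.82308e+05 m/s (or 0.0608% of c)

The binding energy at n = 12 for hydrogen is:
E_12 = -13.6057/12² = -0.0944840278 eV
|E_12| = 0.0944840278 eV

Convert to Joules:
KE = 0.0944840278 eV × (1.602177 × 10⁻¹⁹ J/eV) = 1.5138014e-20 J

Using KE = ½mv²:
v = √(2·KE/m_e)
v = √(2 × 1.5138014e-20 J / 9.10938 × 10⁻³¹ kg)
v = 1.82308e+05 m/s

This is approximately 0.0608% the speed of light.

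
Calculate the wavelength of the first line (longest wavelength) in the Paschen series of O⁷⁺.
29.291 nm

The longest wavelength corresponds to the smallest energy transition in the series.
The Paschen series has all transitions ending at n_f = 3.

For O⁷⁺ (Z = 8), the first line (α-line) is the jump from n = 4 to n = 3:
E_4 = -13.6057 × 8² / 4² = -54.42280 eV
E_3 = -13.6057 × 8² / 3² = -96.75164 eV
ΔE = E_4 - E_3 = 42.32884 eV

λ = hc/E = 1239.84 eV·nm / 42.32884 eV
λ = 29.291 nm

This is the α-line of the Paschen series in O⁷⁺.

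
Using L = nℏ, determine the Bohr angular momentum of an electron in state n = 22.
2.320e-33 J·s (or 22ℏ)

In the Bohr model, angular momentum is quantized:
L = nℏ

where ℏ = h/(2π) = 1.05457e-34 J·s

For n = 22:
L = 22 × 1.05457e-34 J·s
L = 2.320e-33 J·s

This can also be written as L = 22ℏ.
The angular momentum is an integer multiple of the reduced Planck constant.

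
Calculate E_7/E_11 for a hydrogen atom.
2.4694

Using E_n = -13.6057 Z² / n² eV with Z = 1:

E_7 = -13.6057 / 7² = -13.6057 / 49 = -0.2776673469 eV
E_11 = -13.6057 / 11² = -13.6057 / 121 = -0.1124438017 eV

The ratio is:
E_7/E_11 = (-0.2776673469) / (-0.1124438017)
E_7/E_11 = (-13.6057/49) / (-13.6057/121)
E_7/E_11 = 121/49
E_7/E_11 = 2.4694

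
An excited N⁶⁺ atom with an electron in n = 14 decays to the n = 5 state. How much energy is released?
23.26575 eV

The energy levels are E_n = -13.6057 Z² eV / n².

Energy at n = 14: E_14 = -13.6057 × 7² / 14² = -3.40142500 eV
Energy at n = 5: E_5 = -13.6057 × 7² / 5² = -26.66717200 eV

For emission (electron falling to lower state), the photon energy is:
E_photon = E_14 - E_5 = |-3.40142500 - (-26.66717200)|
E_photon = 23.26575 eV

This energy is carried away by the emitted photon.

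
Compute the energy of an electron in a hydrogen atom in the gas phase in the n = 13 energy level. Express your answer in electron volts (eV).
-0.081 eV

The energy levels of a hydrogen-like atom are given by:
E_n = -13.6057 eV / n²

For n = 13:
E_13 = -13.6057 eV / 13²
E_13 = -13.6057 eV / 169
E_13 = -0.081 eV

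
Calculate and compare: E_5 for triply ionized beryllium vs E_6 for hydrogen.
Be³⁺ at n = 5 (E = -8.707648 eV)

Using E_n = -13.6057 Z² / n² eV:

Be³⁺ (Z = 4) at n = 5:
E = -13.6057 × 4² / 5² = -13.6057 × 16 / 25 = -8.707648000 eV

H (Z = 1) at n = 6:
E = -13.6057 × 1² / 6² = -13.6057 × 1 / 36 = -0.377936111 eV

Since -8.707648000 eV < -0.377936111 eV,
Be³⁺ at n = 5 is more tightly bound (requires more energy to ionize).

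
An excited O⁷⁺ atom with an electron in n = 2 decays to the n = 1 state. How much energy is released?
653.07360 eV

The energy levels are E_n = -13.6057 Z² eV / n².

Energy at n = 2: E_2 = -13.6057 × 8² / 2² = -217.69120000 eV
Energy at n = 1: E_1 = -13.6057 × 8² / 1² = -870.76480000 eV

For emission (electron falling to lower state), the photon energy is:
E_photon = E_2 - E_1 = |-217.69120000 - (-870.76480000)|
E_photon = 653.07360 eV

This energy is carried away by the emitted photon.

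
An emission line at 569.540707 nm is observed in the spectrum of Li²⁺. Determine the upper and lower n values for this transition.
n = 10 → n = 6

First, find the photon energy from the wavelength (hc = 1239.84 eV·nm):
E = hc/λ = 1239.84 eV·nm / 569.540707 nm = 2.1769120 eV

The energy levels of Li²⁺ satisfy E_n = -13.6057 × 3² / n² eV, so an emission n_i → n_f releases
ΔE = 13.6057 × 3² × (1/n_f² − 1/n_i²) eV.

Setting ΔE equal to the photon energy:
1/n_f² − 1/n_i² = 2.1769120 / (13.6057 × 3²) = 0.017777778

Since 1/n_i² must be positive, we need 1/n_f² > 0.017777778, i.e. n_f ≤ 7. For each allowed n_f, solve n_i = (1/n_f² − 0.017777778)^(−1/2) and check whether it is a whole number:
  n_f = 1: 1/n_i² = 1.000000000 − 0.017777778 = 0.982222222 → n_i = 1.009  (not an integer) ✗
  n_f = 2: 1/n_i² = 0.250000000 − 0.017777778 = 0.232222222 → n_i = 2.075  (not an integer) ✗
  n_f = 3: 1/n_i² = 0.111111111 − 0.017777778 = 0.093333333 → n_i = 3.273  (not an integer) ✗
  n_f = 4: 1/n_i² = 0.062500000 − 0.017777778 = 0.044722222 → n_i = 4.729  (not an integer) ✗
  n_f = 5: 1/n_i² = 0.040000000 − 0.017777778 = 0.022222222 → n_i = 6.708  (not an integer) ✗
  n_f = 6: 1/n_i² = 0.027777778 − 0.017777778 = 0.010000000 → n_i = 10.000  → integer, n_i = 10 ✓
  n_f = 7: 1/n_i² = 0.020408163 − 0.017777778 = 0.002630385 → n_i = 19.498  (not an integer) ✗

Only n_f = 6 gives an integer upper level, n_i = 10.

The transition is from n = 10 to n = 6 (emission).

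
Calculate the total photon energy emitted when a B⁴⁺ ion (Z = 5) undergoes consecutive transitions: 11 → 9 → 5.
10.79460 eV

The energy levels of B⁴⁺ are E_n = -13.6057 × 5² / n² eV.

First transition (11 → 9):
ΔE₁ = |E_9 - E_11|
ΔE₁ = |-4.19929012346 - (-2.81109504132)| = 1.38819508 eV

Second transition (9 → 5):
ΔE₂ = |E_5 - E_9|
ΔE₂ = |-13.60570000000 - (-4.19929012346)| = 9.40640988 eV

Total energy released:
E_total = ΔE₁ + ΔE₂ = 1.38819508 + 9.40640988 = 10.79460 eV

Note: This equals the direct transition 11 → 5: 10.79460 eV ✓
Energy is conserved regardless of the path taken.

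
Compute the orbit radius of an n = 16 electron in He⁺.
6.7735 nm (or 67.7347 Å)

The Bohr radius formula is:
r_n = n² a₀ / Z

where a₀ = 0.0529177 nm is the Bohr radius.

For He⁺ (Z = 2) at n = 16:
r_16 = 16² × 0.0529177 nm / 2
r_16 = 256 × 0.0529177 nm / 2
r_16 = 13.54693 nm / 2
r_16 = 6.7735 nm

The electron orbits at approximately 6.7735 nm from the nucleus.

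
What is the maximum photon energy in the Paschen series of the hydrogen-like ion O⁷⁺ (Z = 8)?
96.75 eV

The series limit corresponds to the transition from n = ∞ to n = 3.
This is the highest energy (shortest wavelength) transition in the Paschen series.

E_∞ = 0 eV
E_3 = -13.6057 × 8² / 3² = -96.75 eV

Energy at series limit:
ΔE = E_∞ - E_3 = 0 - (-96.75) = 96.75 eV

This energy equals the ionization energy from the n = 3 state of O⁷⁺.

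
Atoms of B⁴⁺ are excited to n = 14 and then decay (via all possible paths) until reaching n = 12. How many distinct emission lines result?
3

The electron can occupy levels n = 12, 13, ..., 14 during de-excitation — that is m = 14 - 12 + 1 = 3 distinct levels.

The number of distinct spectral lines equals the number of ways to choose 2 of these m levels (each pair gives one possible emission transition):

Number of lines = m(m-1)/2 = 3×2/2 = 3

These correspond to all possible transitions between the 3 levels:
14 → 13, 14 → 12, 13 → 12

Each transition produces a photon with a unique energy (and thus wavelength). This count does not depend on Z.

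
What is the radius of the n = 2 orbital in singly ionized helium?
0.1058 nm (or 1.0584 Å)

The Bohr radius formula is:
r_n = n² a₀ / Z

where a₀ = 0.0529177 nm is the Bohr radius.

For He⁺ (Z = 2) at n = 2:
r_2 = 2² × 0.0529177 nm / 2
r_2 = 4 × 0.0529177 nm / 2
r_2 = 0.21167 nm / 2
r_2 = 0.1058 nm

The electron orbits at approximately 0.1058 nm from the nucleus.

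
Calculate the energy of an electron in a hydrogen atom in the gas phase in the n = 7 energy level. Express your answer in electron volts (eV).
-0.278 eV

The energy levels of a hydrogen-like atom are given by:
E_n = -13.6057 eV / n²

For n = 7:
E_7 = -13.6057 eV / 7²
E_7 = -13.6057 eV / 49
E_7 = -0.278 eV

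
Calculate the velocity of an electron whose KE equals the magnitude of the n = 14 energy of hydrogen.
1.5626e+05 m/s (or 0.05212% of c)

The binding energy at n = 14 for hydrogen is:
E_14 = -13.6057/14² = -0.069416837 eV
|E_14| = 0.069416837 eV

Convert to Joules:
KE = 0.069416837 eV × (1.602177 × 10⁻¹⁹ J/eV) = 1.112181e-20 J

Using KE = ½mv²:
v = √(2·KE/m_e)
v = √(2 × 1.112181e-20 J / 9.10938 × 10⁻³¹ kg)
v = 1.5626e+05 m/s

This is approximately 0.05212% the speed of light.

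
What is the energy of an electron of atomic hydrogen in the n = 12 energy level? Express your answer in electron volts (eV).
-0.094484 eV

The energy levels of a hydrogen-like atom are given by:
E_n = -13.6057 eV / n²

For n = 12:
E_12 = -13.6057 eV / 12²
E_12 = -13.6057 eV / 144
E_12 = -0.094484 eV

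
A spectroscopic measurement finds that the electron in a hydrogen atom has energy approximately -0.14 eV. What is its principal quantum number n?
n = 10

The exact energy levels follow E_n = -13.6057 eV / n².

The measured value (-0.14 eV) is reported to only 2 significant figures, so we must test candidate n values and see which one matches to that precision.

Candidate energies:
  n = 8:  E = -13.6057/8² = -0.21259 eV
  n = 9:  E = -13.6057/9² = -0.16797 eV
  n = 10:  E = -13.6057/10² = -0.13606 eV  ← matches
  n = 11:  E = -13.6057/11² = -0.11244 eV
  n = 12:  E = -13.6057/12² = -0.09448 eV

Checking against the measurement of -0.14 eV (2 sig figs), only n = 10 agrees:
E_10 = -0.13606 eV, which rounds to -0.14 eV ✓

Therefore n = 10.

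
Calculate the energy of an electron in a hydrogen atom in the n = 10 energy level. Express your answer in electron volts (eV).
-0.136057 eV

The energy levels of a hydrogen-like atom are given by:
E_n = -13.6057 eV / n²

For n = 10:
E_10 = -13.6057 eV / 10²
E_10 = -13.6057 eV / 100
E_10 = -0.136057 eV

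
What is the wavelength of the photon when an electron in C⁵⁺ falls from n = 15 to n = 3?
23.731 nm

First, find the transition energy using E_n = -13.6057 Z² / n² eV:
E_15 = -13.6057 × 6² / 15² = -2.17691 eV
E_3 = -13.6057 × 6² / 3² = -54.42280 eV

Photon energy: |ΔE| = |E_3 - E_15| = 52.24589 eV

Convert to wavelength using E = hc/λ with hc = 1239.84 eV·nm:
λ = hc/E = 1239.84 eV·nm / 52.24589 eV
λ = 23.731 nm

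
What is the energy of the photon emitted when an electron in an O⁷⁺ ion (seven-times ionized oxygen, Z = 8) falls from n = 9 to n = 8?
2.856 eV

The energy levels are E_n = -13.6057 Z² eV / n².

Energy at n = 9: E_9 = -13.6057 × 8² / 9² = -10.750183 eV
Energy at n = 8: E_8 = -13.6057 × 8² / 8² = -13.605700 eV

For emission (electron falling to lower state), the photon energy is:
E_photon = E_9 - E_8 = |-10.750183 - (-13.605700)|
E_photon = 2.856 eV

This energy is carried away by the emitted photon.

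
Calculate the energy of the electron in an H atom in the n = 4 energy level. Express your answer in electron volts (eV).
-0.85036 eV

The energy levels of a hydrogen-like atom are given by:
E_n = -13.6057 eV / n²

For n = 4:
E_4 = -13.6057 eV / 4²
E_4 = -13.6057 eV / 16
E_4 = -0.85036 eV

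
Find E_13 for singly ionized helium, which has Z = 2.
-0.32 eV

For hydrogen-like ions, the energy levels scale with Z²:
E_n = -13.6057 Z² / n² eV

For He⁺ (Z = 2) at n = 13:
E_13 = -13.6057 × 2² / 13²
E_13 = -13.6057 × 4 / 169
E_13 = -54.4228 / 169
E_13 = -0.32 eV

The energy is 4 times more negative than hydrogen at the same n due to the stronger nuclear charge.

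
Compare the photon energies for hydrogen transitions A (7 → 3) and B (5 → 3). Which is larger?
7 → 3

Calculate the energy for each transition:

Transition 7 → 3:
ΔE₁ = |E_3 - E_7| = |-13.6057/3² - (-13.6057/7²)|
ΔE₁ = |-1.511744444444 - (-0.277667346939)| = 1.234077098 eV

Transition 5 → 3:
ΔE₂ = |E_3 - E_5| = |-13.6057/3² - (-13.6057/5²)|
ΔE₂ = |-1.511744444444 - (-0.544228000000)| = 0.967516444 eV

Since 1.234077098 eV > 0.967516444 eV, the transition 7 → 3 emits the more energetic photon.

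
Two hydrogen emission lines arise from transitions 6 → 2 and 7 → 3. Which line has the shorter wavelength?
6 → 2

Calculate the energy for each transition:

Transition 6 → 2:
ΔE₁ = |E_2 - E_6| = |-13.6057/2² - (-13.6057/6²)|
ΔE₁ = |-3.40142500000 - (-0.37793611111)| = 3.02348889 eV

Transition 7 → 3:
ΔE₂ = |E_3 - E_7| = |-13.6057/3² - (-13.6057/7²)|
ΔE₂ = |-1.51174444444 - (-0.27766734694)| = 1.23407710 eV

Since 3.02348889 eV > 1.23407710 eV, the transition 6 → 2 emits the more energetic photon.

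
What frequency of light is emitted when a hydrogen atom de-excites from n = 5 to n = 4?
7.402e+13 Hz

First, find the transition energy:
E_5 = -13.6057 / 5² = -0.5442280 eV
E_4 = -13.6057 / 4² = -0.8503563 eV
|ΔE| = |E_4 - E_5| = 0.3061283 eV

Convert to Joules: E = 0.3061283 eV × (1.602177 × 10⁻¹⁹ J/eV) = 4.90472e-20 J

Using E = hf:
f = E/h = 4.90472e-20 J / (6.62607 × 10⁻³⁴ J·s)
f = 7.402e+13 Hz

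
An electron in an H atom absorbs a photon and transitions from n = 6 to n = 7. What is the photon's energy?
0.10027 eV

The energy levels of a hydrogen-like atom are E_n = -13.6057 eV / n².

Energy at n = 6: E_6 = -13.6057 / 6² = -0.37793611 eV
Energy at n = 7: E_7 = -13.6057 / 7² = -0.27766735 eV

The excitation energy is the difference:
ΔE = E_7 - E_6
ΔE = -0.27766735 - (-0.37793611)
ΔE = 0.10027 eV

Since this is positive, energy must be absorbed (photon absorption).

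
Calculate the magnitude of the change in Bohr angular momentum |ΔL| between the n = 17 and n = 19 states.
2.1091e-34 J·s (or 2ℏ)

In the Bohr model, L_n = nℏ where ℏ = 1.054572e-34 J·s.

L_19 = 19ℏ = 2.003687e-33 J·s
L_17 = 17ℏ = 1.792772e-33 J·s

ΔL = L_19 - L_17 = (19 - 17)ℏ = 2ℏ
ΔL = 2 × 1.054572e-34 J·s = 2.1091e-34 J·s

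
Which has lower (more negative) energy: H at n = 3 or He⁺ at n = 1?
He⁺ at n = 1 (E = -54.42 eV)

Using E_n = -13.6057 Z² / n² eV:

H (Z = 1) at n = 3:
E = -13.6057 × 1² / 3² = -13.6057 × 1 / 9 = -1.51174 eV

He⁺ (Z = 2) at n = 1:
E = -13.6057 × 2² / 1² = -13.6057 × 4 / 1 = -54.42280 eV

Since -54.42280 eV < -1.51174 eV,
He⁺ at n = 1 is more tightly bound (requires more energy to ionize).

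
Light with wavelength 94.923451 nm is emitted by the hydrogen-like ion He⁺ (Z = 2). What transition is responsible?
n = 10 → n = 2

First, find the photon energy from the wavelength (hc = 1239.84 eV·nm):
E = hc/λ = 1239.84 eV·nm / 94.923451 nm = 13.061472 eV

The energy levels of He⁺ satisfy E_n = -13.6057 × 2² / n² eV, so an emission n_i → n_f releases
ΔE = 13.6057 × 2² × (1/n_f² − 1/n_i²) eV.

Setting ΔE equal to the photon energy:
1/n_f² − 1/n_i² = 13.061472 / (13.6057 × 2²) = 0.24000000

Since 1/n_i² must be positive, we need 1/n_f² > 0.24000000, i.e. n_f ≤ 2. For each allowed n_f, solve n_i = (1/n_f² − 0.24000000)^(−1/2) and check whether it is a whole number:
  n_f = 1: 1/n_i² = 1.00000000 − 0.24000000 = 0.76000000 → n_i = 1.147  (not an integer) ✗
  n_f = 2: 1/n_i² = 0.25000000 − 0.24000000 = 0.01000000 → n_i = 10.000  → integer, n_i = 10 ✓

Only n_f = 2 gives an integer upper level, n_i = 10.

The transition is from n = 10 to n = 2 (emission).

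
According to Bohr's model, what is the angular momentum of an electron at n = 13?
1.371e-33 J·s (or 13ℏ)

In the Bohr model, angular momentum is quantized:
L = nℏ

where ℏ = h/(2π) = 1.05457e-34 J·s

For n = 13:
L = 13 × 1.05457e-34 J·s
L = 1.371e-33 J·s

This can also be written as L = 13ℏ.
The angular momentum is an integer multiple of the reduced Planck constant.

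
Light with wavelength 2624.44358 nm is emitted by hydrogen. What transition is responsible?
n = 6 → n = 4

First, find the photon energy from the wavelength (hc = 1239.84 eV·nm):
E = hc/λ = 1239.84 eV·nm / 2624.44358 nm = 0.47242014 eV

The energy levels of hydrogen satisfy E_n = -13.6057 / n² eV, so an emission n_i → n_f releases
ΔE = 13.6057 × (1/n_f² − 1/n_i²) eV.

Setting ΔE equal to the photon energy:
1/n_f² − 1/n_i² = 0.47242014 / 13.6057 = 0.034722222

Since 1/n_i² must be positive, we need 1/n_f² > 0.034722222, i.e. n_f ≤ 5. For each allowed n_f, solve n_i = (1/n_f² − 0.034722222)^(−1/2) and check whether it is a whole number:
  n_f = 1: 1/n_i² = 1.000000000 − 0.034722222 = 0.965277778 → n_i = 1.018  (not an integer) ✗
  n_f = 2: 1/n_i² = 0.250000000 − 0.034722222 = 0.215277778 → n_i = 2.155  (not an integer) ✗
  n_f = 3: 1/n_i² = 0.111111111 − 0.034722222 = 0.076388889 → n_i = 3.618  (not an integer) ✗
  n_f = 4: 1/n_i² = 0.062500000 − 0.034722222 = 0.027777778 → n_i = 6.000  → integer, n_i = 6 ✓
  n_f = 5: 1/n_i² = 0.040000000 − 0.034722222 = 0.005277778 → n_i = 13.765  (not an integer) ✗

Only n_f = 4 gives an integer upper level, n_i = 6.

The transition is from n = 6 to n = 4 (emission).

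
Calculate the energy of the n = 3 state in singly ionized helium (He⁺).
-6.05 eV

For hydrogen-like ions, the energy levels scale with Z²:
E_n = -13.6057 Z² / n² eV

For He⁺ (Z = 2) at n = 3:
E_3 = -13.6057 × 2² / 3²
E_3 = -13.6057 × 4 / 9
E_3 = -54.4228 / 9
E_3 = -6.05 eV

The energy is 4 times more negative than hydrogen at the same n due to the stronger nuclear charge.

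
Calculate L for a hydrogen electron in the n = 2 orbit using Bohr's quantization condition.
2.109e-34 J·s (or 2ℏ)

In the Bohr model, angular momentum is quantized:
L = nℏ

where ℏ = h/(2π) = 1.05457e-34 J·s

For n = 2:
L = 2 × 1.05457e-34 J·s
L = 2.109e-34 J·s

This can also be written as L = 2ℏ.
The angular momentum is an integer multiple of the reduced Planck constant.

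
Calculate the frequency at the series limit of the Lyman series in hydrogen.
3.29e+15 Hz

The series limit corresponds to the transition from n = ∞ to n = 1.
This is the highest energy (shortest wavelength) transition in the Lyman series.

E_∞ = 0 eV
E_1 = -13.6057 / 1² = -13.60570 eV

Energy at series limit:
ΔE = E_∞ - E_1 = 0 - (-13.60570) = 13.60570 eV
E = 13.60570 eV × (1.602177 × 10⁻¹⁹ J/eV) = 2.1799e-18 J
f = E/h = 2.1799e-18 J / (6.62607 × 10⁻³⁴ J·s) = 3.29e+15 Hz

This energy equals the ionization energy from the n = 1 state of hydrogen.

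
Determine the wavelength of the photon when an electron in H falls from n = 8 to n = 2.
388.806456 nm

First, find the transition energy using E_n = -13.6057 / n² eV:
E_8 = -13.6057 / 8² = -0.2125890625 eV
E_2 = -13.6057 / 2² = -3.4014250000 eV

Photon energy: |ΔE| = |E_2 - E_8| = 3.1888359375 eV

Convert to wavelength using E = hc/λ with hc = 1239.84 eV·nm:
λ = hc/E = 1239.84 eV·nm / 3.1888359375 eV
λ = 388.806456 nm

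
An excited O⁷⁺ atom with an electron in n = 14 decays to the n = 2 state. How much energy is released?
213.24852 eV

The energy levels are E_n = -13.6057 Z² eV / n².

Energy at n = 14: E_14 = -13.6057 × 8² / 14² = -4.44267755 eV
Energy at n = 2: E_2 = -13.6057 × 8² / 2² = -217.69120000 eV

For emission (electron falling to lower state), the photon energy is:
E_photon = E_14 - E_2 = |-4.44267755 - (-217.69120000)|
E_photon = 213.24852 eV

This energy is carried away by the emitted photon.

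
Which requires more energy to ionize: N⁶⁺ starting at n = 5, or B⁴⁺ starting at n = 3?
B⁴⁺ at n = 3 (E = -37.793611 eV)

Using E_n = -13.6057 Z² / n² eV:

N⁶⁺ (Z = 7) at n = 5:
E = -13.6057 × 7² / 5² = -13.6057 × 49 / 25 = -26.667172000 eV

B⁴⁺ (Z = 5) at n = 3:
E = -13.6057 × 5² / 3² = -13.6057 × 25 / 9 = -37.793611111 eV

Since -37.793611111 eV < -26.667172000 eV,
B⁴⁺ at n = 3 is more tightly bound (requires more energy to ionize).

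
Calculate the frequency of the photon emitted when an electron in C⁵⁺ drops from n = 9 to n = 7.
9.54875e+14 Hz

First, find the transition energy:
E_9 = -13.6057 × 6² / 9² = -6.04697778 eV
E_7 = -13.6057 × 6² / 7² = -9.99602449 eV
|ΔE| = |E_7 - E_9| = 3.94904671 eV

Convert to Joules: E = 3.94904671 eV × (1.602177 × 10⁻¹⁹ J/eV) = 6.3270718e-19 J

Using E = hf:
f = E/h = 6.3270718e-19 J / (6.62607 × 10⁻³⁴ J·s)
f = 9.54875e+14 Hz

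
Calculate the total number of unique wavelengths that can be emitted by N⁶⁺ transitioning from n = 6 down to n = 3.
6

The electron can occupy levels n = 3, 4, ..., 6 during de-excitation — that is m = 6 - 3 + 1 = 4 distinct levels.

The number of distinct spectral lines equals the number of ways to choose 2 of these m levels (each pair gives one possible emission transition):

Number of lines = m(m-1)/2 = 4×3/2 = 6

These correspond to all possible transitions between the 4 levels:
6 → 5, 6 → 4, 6 → 3, 5 → 4, 5 → 3, 4 → 3

Each transition produces a photon with a unique energy (and thus wavelength). This count does not depend on Z.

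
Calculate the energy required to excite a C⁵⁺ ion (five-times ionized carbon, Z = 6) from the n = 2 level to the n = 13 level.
119.55 eV

The energy levels of a hydrogen-like atom are E_n = -13.6057 Z² eV / n².

Energy at n = 2: E_2 = -13.6057 × 6² / 2² = -122.45130 eV
Energy at n = 13: E_13 = -13.6057 × 6² / 13² = -2.89826 eV

The excitation energy is the difference:
ΔE = E_13 - E_2
ΔE = -2.89826 - (-122.45130)
ΔE = 119.55 eV

Since this is positive, energy must be absorbed (photon absorption).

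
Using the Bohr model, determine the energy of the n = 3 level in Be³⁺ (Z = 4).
-24.187911 eV

For hydrogen-like ions, the energy levels scale with Z²:
E_n = -13.6057 Z² / n² eV

For Be³⁺ (Z = 4) at n = 3:
E_3 = -13.6057 × 4² / 3²
E_3 = -13.6057 × 16 / 9
E_3 = -217.6912 / 9
E_3 = -24.187911 eV

The energy is 16 times more negative than hydrogen at the same n due to the stronger nuclear charge.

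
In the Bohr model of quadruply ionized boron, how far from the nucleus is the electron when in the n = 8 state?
0.6773 nm (or 6.7735 Å)

The Bohr radius formula is:
r_n = n² a₀ / Z

where a₀ = 0.0529177 nm is the Bohr radius.

For B⁴⁺ (Z = 5) at n = 8:
r_8 = 8² × 0.0529177 nm / 5
r_8 = 64 × 0.0529177 nm / 5
r_8 = 3.38673 nm / 5
r_8 = 0.6773 nm

The electron orbits at approximately 0.6773 nm from the nucleus.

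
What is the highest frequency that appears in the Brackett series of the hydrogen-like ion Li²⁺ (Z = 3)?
1.85054e+15 Hz

The series limit corresponds to the transition from n = ∞ to n = 4.
This is the highest energy (shortest wavelength) transition in the Brackett series.

E_∞ = 0 eV
E_4 = -13.6057 × 3² / 4² = -7.65320625 eV

Energy at series limit:
ΔE = E_∞ - E_4 = 0 - (-7.65320625) = 7.65320625 eV
E = 7.65320625 eV × (1.602177 × 10⁻¹⁹ J/eV) = 1.2261791e-18 J
f = E/h = 1.2261791e-18 J / (6.62607 × 10⁻³⁴ J·s) = 1.85054e+15 Hz

This energy equals the ionization energy from the n = 4 state of Li²⁺.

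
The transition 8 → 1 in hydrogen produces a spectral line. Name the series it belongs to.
Lyman series

The spectral series in hydrogen are named based on the final (lower) energy level:
- Lyman series: n_final = 1 (ultraviolet)
- Balmer series: n_final = 2 (visible/near-UV)
- Paschen series: n_final = 3 (infrared)
- Brackett series: n_final = 4 (infrared)
- Pfund series: n_final = 5 (far infrared)

Since this transition ends at n = 1, it belongs to the Lyman series.

For reference, this 8 → 1 line has photon energy
ΔE = 13.6057 eV × (1/1² - 1/8²) = 13.39311094 eV,
corresponding to wavelength λ = hc/ΔE = 1239.84 eV·nm / 13.39311094 eV = 92.572966 nm in the ultraviolet region.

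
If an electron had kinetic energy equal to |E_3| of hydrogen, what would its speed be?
7.29231e+05 m/s (or 0.24325% of c)

The binding energy at n = 3 for hydrogen is:
E_3 = -13.6057/3² = -1.51174444 eV
|E_3| = 1.51174444 eV

Convert to Joules:
KE = 1.51174444 eV × (1.602177 × 10⁻¹⁹ J/eV) = 2.4220822e-19 J

Using KE = ½mv²:
v = √(2·KE/m_e)
v = √(2 × 2.4220822e-19 J / 9.10938 × 10⁻³¹ kg)
v = 7.29231e+05 m/s

This is approximately 0.24325% the speed of light.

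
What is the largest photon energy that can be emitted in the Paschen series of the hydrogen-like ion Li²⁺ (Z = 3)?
13.60570 eV

The series limit corresponds to the transition from n = ∞ to n = 3.
This is the highest energy (shortest wavelength) transition in the Paschen series.

E_∞ = 0 eV
E_3 = -13.6057 × 3² / 3² = -13.60570 eV

Energy at series limit:
ΔE = E_∞ - E_3 = 0 - (-13.60570) = 13.60570 eV

This energy equals the ionization energy from the n = 3 state of Li²⁺.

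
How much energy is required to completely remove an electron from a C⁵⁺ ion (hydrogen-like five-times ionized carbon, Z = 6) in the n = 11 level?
4.04798 eV

The ionization energy is the energy needed to remove the electron completely (n → ∞).

For a hydrogen-like ion with Z = 6, E_n = -13.6057 Z² / n² eV.

At n = 11: E_11 = -13.6057 × 6² / 11² = -4.04797686 eV
At n = ∞: E_∞ = 0 eV

Ionization energy = E_∞ - E_11 = 0 - (-4.04797686) = 4.04797686 eV
Ionization energy ≈ 4.04798 eV

This is also called the binding energy of the electron in state n = 11.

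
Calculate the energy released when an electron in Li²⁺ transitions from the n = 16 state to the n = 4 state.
7.174881 eV

The energy levels are E_n = -13.6057 Z² eV / n².

Energy at n = 16: E_16 = -13.6057 × 3² / 16² = -0.478325391 eV
Energy at n = 4: E_4 = -13.6057 × 3² / 4² = -7.653206250 eV

For emission (electron falling to lower state), the photon energy is:
E_photon = E_16 - E_4 = |-0.478325391 - (-7.653206250)|
E_photon = 7.174881 eV

This energy is carried away by the emitted photon.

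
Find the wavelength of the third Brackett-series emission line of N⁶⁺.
44.1826 nm

The lines of a series are numbered from the longest wavelength (smallest ΔE) outward; the third line is the transition from n = n_f + 3 to n_f.
The Brackett series has all transitions ending at n_f = 4.

For N⁶⁺ (Z = 7), the third line (γ-line) is the jump from n = 7 to n = 4:
E_7 = -13.6057 × 7² / 7² = -13.605700 eV
E_4 = -13.6057 × 7² / 4² = -41.667456 eV
ΔE = E_7 - E_4 = 28.061756 eV

λ = hc/E = 1239.84 eV·nm / 28.061756 eV
λ = 44.1826 nm

This is the γ-line of the Brackett series in N⁶⁺.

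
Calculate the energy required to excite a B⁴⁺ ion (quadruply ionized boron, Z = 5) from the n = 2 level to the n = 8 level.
79.72090 eV

The energy levels of a hydrogen-like atom are E_n = -13.6057 Z² eV / n².

Energy at n = 2: E_2 = -13.6057 × 5² / 2² = -85.03562500 eV
Energy at n = 8: E_8 = -13.6057 × 5² / 8² = -5.31472656 eV

The excitation energy is the difference:
ΔE = E_8 - E_2
ΔE = -5.31472656 - (-85.03562500)
ΔE = 79.72090 eV

Since this is positive, energy must be absorbed (photon absorption).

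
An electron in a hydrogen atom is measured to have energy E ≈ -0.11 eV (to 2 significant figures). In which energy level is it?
n = 11

The exact energy levels follow E_n = -13.6057 eV / n².

The measured value (-0.11 eV) is reported to only 2 significant figures, so we must test candidate n values and see which one matches to that precision.

Candidate energies:
  n = 9:  E = -13.6057/9² = -0.16797 eV
  n = 10:  E = -13.6057/10² = -0.13606 eV
  n = 11:  E = -13.6057/11² = -0.11244 eV  ← matches
  n = 12:  E = -13.6057/12² = -0.09448 eV
  n = 13:  E = -13.6057/13² = -0.08051 eV

Checking against the measurement of -0.11 eV (2 sig figs), only n = 11 agrees:
E_11 = -0.11244 eV, which rounds to -0.11 eV ✓

Therefore n = 11.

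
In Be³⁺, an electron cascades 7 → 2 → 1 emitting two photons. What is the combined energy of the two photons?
213.2485 eV

The energy levels of Be³⁺ are E_n = -13.6057 × 4² / n² eV.

First transition (7 → 2):
ΔE₁ = |E_2 - E_7|
ΔE₁ = |-54.4228000000 - (-4.4426775510)| = 49.9801224 eV

Second transition (2 → 1):
ΔE₂ = |E_1 - E_2|
ΔE₂ = |-217.6912000000 - (-54.4228000000)| = 163.2684000 eV

Total energy released:
E_total = ΔE₁ + ΔE₂ = 49.9801224 + 163.2684000 = 213.2485 eV

Note: This equals the direct transition 7 → 1: 213.2485 eV ✓
Energy is conserved regardless of the path taken.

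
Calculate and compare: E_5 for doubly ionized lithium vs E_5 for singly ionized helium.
Li²⁺ at n = 5 (E = -4.8981 eV)

Using E_n = -13.6057 Z² / n² eV:

Li²⁺ (Z = 3) at n = 5:
E = -13.6057 × 3² / 5² = -13.6057 × 9 / 25 = -4.8980520 eV

He⁺ (Z = 2) at n = 5:
E = -13.6057 × 2² / 5² = -13.6057 × 4 / 25 = -2.1769120 eV

Since -4.8980520 eV < -2.1769120 eV,
Li²⁺ at n = 5 is more tightly bound (requires more energy to ionize).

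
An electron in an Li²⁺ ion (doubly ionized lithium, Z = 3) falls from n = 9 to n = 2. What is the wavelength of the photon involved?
42.60 nm

First, find the transition energy using E_n = -13.6057 Z² / n² eV:
E_9 = -13.6057 × 3² / 9² = -1.5117 eV
E_2 = -13.6057 × 3² / 2² = -30.6128 eV

Photon energy: |ΔE| = |E_2 - E_9| = 29.1011 eV

Convert to wavelength using E = hc/λ with hc = 1239.84 eV·nm:
λ = hc/E = 1239.84 eV·nm / 29.1011 eV
λ = 42.60 nm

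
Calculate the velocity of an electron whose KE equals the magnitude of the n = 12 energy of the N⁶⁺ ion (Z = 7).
1.2762e+06 m/s (or 0.4257% of c)

The binding energy at n = 12 for N⁶⁺ is:
E_12 = -13.6057 × 7²/12² = -4.6297174 eV
|E_12| = 4.6297174 eV

Convert to Joules:
KE = 4.6297174 eV × (1.602177 × 10⁻¹⁹ J/eV) = 7.417627e-19 J

Using KE = ½mv²:
v = √(2·KE/m_e)
v = √(2 × 7.417627e-19 J / 9.10938 × 10⁻³¹ kg)
v = 1.2762e+06 m/s

This is approximately 0.4257% the speed of light.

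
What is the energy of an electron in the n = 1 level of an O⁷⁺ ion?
-870.76 eV

For hydrogen-like ions, the energy levels scale with Z²:
E_n = -13.6057 Z² / n² eV

For O⁷⁺ (Z = 8) at n = 1:
E_1 = -13.6057 × 8² / 1²
E_1 = -13.6057 × 64 / 1
E_1 = -870.7648 / 1
E_1 = -870.76 eV

The energy is 64 times more negative than hydrogen at the same n due to the stronger nuclear charge.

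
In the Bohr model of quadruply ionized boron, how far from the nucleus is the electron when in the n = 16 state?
2.7094 nm (or 27.0939 Å)

The Bohr radius formula is:
r_n = n² a₀ / Z

where a₀ = 0.0529177 nm is the Bohr radius.

For B⁴⁺ (Z = 5) at n = 16:
r_16 = 16² × 0.0529177 nm / 5
r_16 = 256 × 0.0529177 nm / 5
r_16 = 13.54693 nm / 5
r_16 = 2.7094 nm

The electron orbits at approximately 2.7094 nm from the nucleus.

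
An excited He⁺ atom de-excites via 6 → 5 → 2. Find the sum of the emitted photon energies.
12.0940 eV

The energy levels of He⁺ are E_n = -13.6057 × 2² / n² eV.

First transition (6 → 5):
ΔE₁ = |E_5 - E_6|
ΔE₁ = |-2.1769120000 - (-1.5117444444)| = 0.6651676 eV

Second transition (5 → 2):
ΔE₂ = |E_2 - E_5|
ΔE₂ = |-13.6057000000 - (-2.1769120000)| = 11.4287880 eV

Total energy released:
E_total = ΔE₁ + ΔE₂ = 0.6651676 + 11.4287880 = 12.0940 eV

Note: This equals the direct transition 6 → 2: 12.0940 eV ✓
Energy is conserved regardless of the path taken.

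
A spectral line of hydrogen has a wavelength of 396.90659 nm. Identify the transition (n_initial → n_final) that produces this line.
n = 7 → n = 2

First, find the photon energy from the wavelength (hc = 1239.84 eV·nm):
E = hc/λ = 1239.84 eV·nm / 396.90659 nm = 3.1237577 eV

The energy levels of hydrogen satisfy E_n = -13.6057 / n² eV, so an emission n_i → n_f releases
ΔE = 13.6057 × (1/n_f² − 1/n_i²) eV.

Setting ΔE equal to the photon energy:
1/n_f² − 1/n_i² = 3.1237577 / 13.6057 = 0.22959184

Since 1/n_i² must be positive, we need 1/n_f² > 0.22959184, i.e. n_f ≤ 2. For each allowed n_f, solve n_i = (1/n_f² − 0.22959184)^(−1/2) and check whether it is a whole number:
  n_f = 1: 1/n_i² = 1.00000000 − 0.22959184 = 0.77040816 → n_i = 1.139  (not an integer) ✗
  n_f = 2: 1/n_i² = 0.25000000 − 0.22959184 = 0.02040816 → n_i = 7.000  → integer, n_i = 7 ✓

Only n_f = 2 gives an integer upper level, n_i = 7.

The transition is from n = 7 to n = 2 (emission).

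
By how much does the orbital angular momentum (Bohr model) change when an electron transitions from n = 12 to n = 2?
1.05457e-33 J·s (or 10ℏ)

In the Bohr model, L_n = nℏ where ℏ = 1.0545718e-34 J·s.

L_12 = 12ℏ = 1.2654862e-33 J·s
L_2 = 2ℏ = 2.1091436e-34 J·s

ΔL = L_12 - L_2 = (12 - 2)ℏ = 10ℏ
ΔL = 10 × 1.0545718e-34 J·s = 1.05457e-33 J·s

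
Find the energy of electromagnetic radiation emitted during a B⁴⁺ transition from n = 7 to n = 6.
2.507 eV

The energy levels are E_n = -13.6057 Z² eV / n².

Energy at n = 7: E_7 = -13.6057 × 5² / 7² = -6.941684 eV
Energy at n = 6: E_6 = -13.6057 × 5² / 6² = -9.448403 eV

For emission (electron falling to lower state), the photon energy is:
E_photon = E_7 - E_6 = |-6.941684 - (-9.448403)|
E_photon = 2.507 eV

This energy is carried away by the emitted photon.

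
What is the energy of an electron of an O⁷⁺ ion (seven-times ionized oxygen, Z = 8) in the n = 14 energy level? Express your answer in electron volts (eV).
-4.443 eV

The energy levels of a hydrogen-like atom are given by:
E_n = -13.6057 Z² / n² eV  (with Z = 8 for O⁷⁺)

For n = 14:
E_14 = -13.6057 × 8² / 14²
E_14 = -13.6057 × 64 / 196
E_14 = -4.443 eV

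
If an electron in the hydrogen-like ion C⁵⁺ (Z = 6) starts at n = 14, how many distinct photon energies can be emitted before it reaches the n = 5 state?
45

The electron can occupy levels n = 5, 6, ..., 14 during de-excitation — that is m = 14 - 5 + 1 = 10 distinct levels.

The number of distinct spectral lines equals the number of ways to choose 2 of these m levels (each pair gives one possible emission transition):

Number of lines = m(m-1)/2 = 10×9/2 = 45

These correspond to all possible transitions between the 10 levels:
14 → 13, 14 → 12, 14 → 11, 14 → 10, 14 → 9, 14 → 8, 14 → 7, 14 → 6...

Each transition produces a photon with a unique energy (and thus wavelength). This count does not depend on Z.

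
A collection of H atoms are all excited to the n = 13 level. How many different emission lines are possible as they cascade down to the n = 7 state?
21

The electron can occupy levels n = 7, 8, ..., 13 during de-excitation — that is m = 13 - 7 + 1 = 7 distinct levels.

The number of distinct spectral lines equals the number of ways to choose 2 of these m levels (each pair gives one possible emission transition):

Number of lines = m(m-1)/2 = 7×6/2 = 21

These correspond to all possible transitions between the 7 levels:
13 → 12, 13 → 11, 13 → 10, 13 → 9, 13 → 8, 13 → 7, 12 → 11, 12 → 10...

Each transition produces a photon with a unique energy (and thus wavelength). This count does not depend on Z.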